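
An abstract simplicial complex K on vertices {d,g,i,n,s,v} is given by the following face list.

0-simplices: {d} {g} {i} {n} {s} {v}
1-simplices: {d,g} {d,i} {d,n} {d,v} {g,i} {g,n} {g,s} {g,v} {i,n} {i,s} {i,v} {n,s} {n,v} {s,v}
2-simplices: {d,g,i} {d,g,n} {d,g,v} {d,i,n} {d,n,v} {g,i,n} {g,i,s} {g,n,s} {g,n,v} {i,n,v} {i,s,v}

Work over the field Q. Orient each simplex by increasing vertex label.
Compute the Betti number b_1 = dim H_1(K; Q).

n_0=6 n_1=14 n_2=11  [Q]
∂1: piv[dg,di,dn,dv,gs] rk=5  ker:gi,gn,gv,in,is,iv,ns,nv,sv
∂2: piv[dgi,dgn,dgv,din,dnv,gis,gns,inv,isv] rk=9  ker:gin,gnv
b_1=(14−5)−9=0

b_1=0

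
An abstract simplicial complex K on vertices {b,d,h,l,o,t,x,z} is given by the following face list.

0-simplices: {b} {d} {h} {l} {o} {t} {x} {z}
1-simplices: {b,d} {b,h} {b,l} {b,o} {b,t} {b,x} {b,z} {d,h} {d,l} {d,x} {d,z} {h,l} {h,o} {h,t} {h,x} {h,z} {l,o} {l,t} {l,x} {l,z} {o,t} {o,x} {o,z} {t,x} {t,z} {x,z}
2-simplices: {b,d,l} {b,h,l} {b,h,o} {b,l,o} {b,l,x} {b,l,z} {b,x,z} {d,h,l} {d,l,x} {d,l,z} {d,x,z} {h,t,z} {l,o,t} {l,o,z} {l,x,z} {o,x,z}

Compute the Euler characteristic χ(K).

n_0=8 n_1=26 n_2=16
χ=+8−26+16=-2

χ(K)=-2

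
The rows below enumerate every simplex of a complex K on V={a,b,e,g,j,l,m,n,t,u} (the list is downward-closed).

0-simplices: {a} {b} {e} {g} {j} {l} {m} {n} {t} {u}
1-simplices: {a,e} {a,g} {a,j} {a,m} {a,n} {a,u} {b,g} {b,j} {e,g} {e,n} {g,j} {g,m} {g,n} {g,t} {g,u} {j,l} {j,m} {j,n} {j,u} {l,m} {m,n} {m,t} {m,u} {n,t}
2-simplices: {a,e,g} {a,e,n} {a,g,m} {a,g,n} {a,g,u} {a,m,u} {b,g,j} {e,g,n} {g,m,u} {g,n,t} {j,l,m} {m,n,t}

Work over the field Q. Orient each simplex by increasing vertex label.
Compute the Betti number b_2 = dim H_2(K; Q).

b_2=2

n_0=10 n_1=24 n_2=12  [Q]
∂1: piv[ae,ag,aj,am,an,au,bg,gt,jl] rk=9  ker:bj,eg,en,gj,gm,gn,gu,jm,jn,ju,lm,mn,mt,mu,nt
∂2: piv[aeg,aen,agm,agn,agu,amu,bgj,gnt,jlm,mnt] rk=10  ker:egn,gmu
b_2=(12−10)−0=2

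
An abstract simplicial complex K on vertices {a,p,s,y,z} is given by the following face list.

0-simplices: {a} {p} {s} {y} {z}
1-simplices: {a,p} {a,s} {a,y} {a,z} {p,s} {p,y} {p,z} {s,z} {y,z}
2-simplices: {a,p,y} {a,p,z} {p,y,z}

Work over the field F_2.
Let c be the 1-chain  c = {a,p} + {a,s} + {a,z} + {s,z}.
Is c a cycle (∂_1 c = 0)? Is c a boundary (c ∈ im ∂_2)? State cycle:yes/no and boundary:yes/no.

n_0=5 n_1=9 n_2=3  [Z2]
∂1: piv[ap,as,ay,az] rk=4  ker:ps,py,pz,sz,yz
∂2: piv[apy,apz,pyz] rk=3
∂1c = {a} + {p}

cycle:no boundary:no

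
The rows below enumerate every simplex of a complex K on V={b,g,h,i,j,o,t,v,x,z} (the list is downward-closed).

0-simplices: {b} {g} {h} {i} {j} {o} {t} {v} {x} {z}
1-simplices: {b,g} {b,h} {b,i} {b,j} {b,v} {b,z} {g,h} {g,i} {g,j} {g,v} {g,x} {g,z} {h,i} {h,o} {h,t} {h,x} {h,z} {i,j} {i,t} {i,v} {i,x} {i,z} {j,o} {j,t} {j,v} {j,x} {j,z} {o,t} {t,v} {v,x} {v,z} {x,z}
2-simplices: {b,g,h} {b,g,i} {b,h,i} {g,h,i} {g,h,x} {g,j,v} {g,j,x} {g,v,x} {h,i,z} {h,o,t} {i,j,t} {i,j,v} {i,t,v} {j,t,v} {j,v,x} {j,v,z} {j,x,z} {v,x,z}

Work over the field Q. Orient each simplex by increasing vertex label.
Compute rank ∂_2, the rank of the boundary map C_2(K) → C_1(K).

rank∂_2=14

n_0=10 n_1=32 n_2=18  [Q]
∂1: piv[bg,bh,bi,bj,bv,bz,gx,ho,ht] rk=9  ker:gh,gi,gj,gv,gz,hi,hx,hz,ij,it,iv,ix,iz,jo,jt,jv,jx,jz,ot,tv,vx,vz,xz
∂2: piv[bgh,bgi,bhi,ghx,gjv,gjx,gvx,hiz,hot,ijt,ijv,itv,jvz,jxz] rk=14  ker:ghi,jtv,jvx,vxz
rk∂_2=14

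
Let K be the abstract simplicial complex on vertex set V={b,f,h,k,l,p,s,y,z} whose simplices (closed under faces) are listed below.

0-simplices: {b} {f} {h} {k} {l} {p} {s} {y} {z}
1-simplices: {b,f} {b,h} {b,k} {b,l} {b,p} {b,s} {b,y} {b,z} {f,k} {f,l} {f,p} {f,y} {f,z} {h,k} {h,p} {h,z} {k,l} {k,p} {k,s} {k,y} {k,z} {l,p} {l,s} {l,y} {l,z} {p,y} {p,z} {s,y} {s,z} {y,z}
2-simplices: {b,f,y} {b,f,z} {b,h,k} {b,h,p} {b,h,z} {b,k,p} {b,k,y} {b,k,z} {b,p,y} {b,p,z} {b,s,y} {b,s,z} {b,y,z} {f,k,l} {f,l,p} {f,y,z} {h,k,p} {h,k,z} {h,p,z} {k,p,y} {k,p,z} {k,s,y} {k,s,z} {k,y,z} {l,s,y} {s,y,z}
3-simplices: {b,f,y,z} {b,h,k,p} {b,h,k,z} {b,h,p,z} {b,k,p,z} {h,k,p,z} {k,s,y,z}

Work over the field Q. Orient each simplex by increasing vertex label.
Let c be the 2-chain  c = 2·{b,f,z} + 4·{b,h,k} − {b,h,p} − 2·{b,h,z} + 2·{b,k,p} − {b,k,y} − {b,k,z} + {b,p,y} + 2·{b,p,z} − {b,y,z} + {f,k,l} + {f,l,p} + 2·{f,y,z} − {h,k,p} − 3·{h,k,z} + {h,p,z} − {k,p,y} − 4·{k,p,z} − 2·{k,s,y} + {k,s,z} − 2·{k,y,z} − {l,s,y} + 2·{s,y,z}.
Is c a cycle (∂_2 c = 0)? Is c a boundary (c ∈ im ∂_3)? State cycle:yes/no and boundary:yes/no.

cycle:no boundary:no

n_0=9 n_1=30 n_2=26 n_3=7  [Q]
∂1: piv[bf,bh,bk,bl,bp,bs,by,bz] rk=8  ker:fk,fl,fp,fy,fz,hk,hp,hz,kl,kp,ks,ky,kz,lp,ls,ly,lz,py,pz,sy,sz,yz
∂2: piv[bfy,bfz,bhk,bhp,bhz,bkp,bky,bkz,bpy,bpz,bsy,bsz,byz,fkl,flp,ksy,lsy] rk=17  ker:fyz,hkp,hkz,hpz,kpy,kpz,ksz,kyz,syz
∂3: piv[bfyz,bhkp,bhkz,bhpz,bkpz,ksyz] rk=6  ker:hkpz
∂2c = 2·{b,f} + {b,h} − 4·{b,k} + 2·{b,p} − {b,y} + {f,k} − {f,p} + 2·{f,y} + {h,p} + {k,l} − 4·{k,p} − {k,s} + {k,z} + {l,p} − {l,s} + {l,y} − {p,z} − {s,y} − {s,z} + {y,z}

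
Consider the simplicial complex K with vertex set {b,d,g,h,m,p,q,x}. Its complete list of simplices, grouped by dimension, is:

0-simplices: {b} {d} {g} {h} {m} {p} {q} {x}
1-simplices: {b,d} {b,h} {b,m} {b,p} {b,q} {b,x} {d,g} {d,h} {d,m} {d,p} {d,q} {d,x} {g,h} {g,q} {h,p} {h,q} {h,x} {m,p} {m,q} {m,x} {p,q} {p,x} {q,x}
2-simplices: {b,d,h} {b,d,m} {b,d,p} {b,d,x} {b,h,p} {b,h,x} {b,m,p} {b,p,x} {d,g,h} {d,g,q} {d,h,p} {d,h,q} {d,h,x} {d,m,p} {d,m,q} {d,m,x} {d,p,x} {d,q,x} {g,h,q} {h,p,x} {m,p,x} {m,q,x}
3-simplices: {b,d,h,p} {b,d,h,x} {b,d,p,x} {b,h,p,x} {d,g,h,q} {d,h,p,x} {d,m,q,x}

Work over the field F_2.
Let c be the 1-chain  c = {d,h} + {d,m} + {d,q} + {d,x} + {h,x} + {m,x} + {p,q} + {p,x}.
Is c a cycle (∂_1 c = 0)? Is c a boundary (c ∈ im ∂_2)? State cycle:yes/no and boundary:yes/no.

n_0=8 n_1=23 n_2=22 n_3=7  [Z2]
∂1: piv[bd,bh,bm,bp,bq,bx,dg] rk=7  ker:dh,dm,dp,dq,dx,gh,gq,hp,hq,hx,mp,mq,mx,pq,px,qx
∂2: piv[bdh,bdm,bdp,bdx,bhp,bhx,bmp,bpx,dgh,dgq,dhq,dmq,dmx,dqx] rk=14  ker:dhp,dhx,dmp,dpx,ghq,hpx,mpx,mqx
∂3: piv[bdhp,bdhx,bdpx,bhpx,dghq,dmqx] rk=6  ker:dhpx
∂1c = 0
c vs im∂2: residual ≠ 0 ⇒ not boundary

cycle:yes boundary:no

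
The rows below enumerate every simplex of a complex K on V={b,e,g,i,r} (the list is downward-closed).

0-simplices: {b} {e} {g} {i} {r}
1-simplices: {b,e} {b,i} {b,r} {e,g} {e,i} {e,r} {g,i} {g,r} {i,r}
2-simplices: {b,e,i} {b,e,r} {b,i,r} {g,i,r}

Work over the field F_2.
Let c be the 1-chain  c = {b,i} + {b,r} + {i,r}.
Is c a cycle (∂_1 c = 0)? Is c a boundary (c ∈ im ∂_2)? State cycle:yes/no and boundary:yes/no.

cycle:yes boundary:yes

n_0=5 n_1=9 n_2=4  [Z2]
∂1: piv[be,bi,br,eg] rk=4  ker:ei,er,gi,gr,ir
∂2: piv[bei,ber,bir,gir] rk=4
∂1c = 0
c vs im∂2: reduces to 0 ⇒ boundary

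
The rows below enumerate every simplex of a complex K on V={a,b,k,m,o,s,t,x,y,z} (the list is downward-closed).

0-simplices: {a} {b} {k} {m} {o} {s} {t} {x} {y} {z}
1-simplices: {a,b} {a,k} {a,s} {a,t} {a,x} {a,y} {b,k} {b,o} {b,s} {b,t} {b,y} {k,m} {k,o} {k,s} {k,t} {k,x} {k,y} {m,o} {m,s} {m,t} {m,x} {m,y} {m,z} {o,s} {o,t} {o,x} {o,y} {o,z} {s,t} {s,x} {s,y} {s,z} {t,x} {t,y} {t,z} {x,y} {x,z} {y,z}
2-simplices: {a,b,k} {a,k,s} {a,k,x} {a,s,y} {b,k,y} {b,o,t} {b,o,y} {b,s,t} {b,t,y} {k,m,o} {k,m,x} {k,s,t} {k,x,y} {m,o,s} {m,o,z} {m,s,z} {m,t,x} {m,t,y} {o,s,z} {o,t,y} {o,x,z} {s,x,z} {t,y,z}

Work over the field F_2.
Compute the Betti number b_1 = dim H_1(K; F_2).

n_0=10 n_1=38 n_2=23  [Z2]
∂1: piv[ab,ak,as,at,ax,ay,bo,km,mz] rk=9  ker:bk,bs,bt,by,ko,ks,kt,kx,ky,mo,ms,mt,mx,my,os,ot,ox,oy,oz,st,sx,sy,sz,tx,ty,tz,xy,xz,yz
∂2: piv[abk,aks,akx,asy,bky,bot,boy,bst,bty,kmo,kmx,kst,kxy,mos,moz,msz,mtx,mty,oxz,sxz,tyz] rk=21  ker:osz,oty
b_1=(38−9)−21=8

b_1=8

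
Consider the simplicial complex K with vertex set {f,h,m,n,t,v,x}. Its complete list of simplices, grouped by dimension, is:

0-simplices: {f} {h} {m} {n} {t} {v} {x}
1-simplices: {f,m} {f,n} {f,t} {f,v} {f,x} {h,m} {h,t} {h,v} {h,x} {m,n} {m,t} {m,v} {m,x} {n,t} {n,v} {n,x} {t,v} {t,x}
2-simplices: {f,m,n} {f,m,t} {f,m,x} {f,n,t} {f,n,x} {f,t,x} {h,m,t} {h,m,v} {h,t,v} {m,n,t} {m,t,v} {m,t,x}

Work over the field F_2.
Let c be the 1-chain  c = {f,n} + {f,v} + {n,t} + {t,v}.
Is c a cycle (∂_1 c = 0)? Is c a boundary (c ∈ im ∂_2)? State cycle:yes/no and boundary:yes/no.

n_0=7 n_1=18 n_2=12  [Z2]
∂1: piv[fm,fn,ft,fv,fx,hm] rk=6  ker:ht,hv,hx,mn,mt,mv,mx,nt,nv,nx,tv,tx
∂2: piv[fmn,fmt,fmx,fnt,fnx,ftx,hmt,hmv,htv] rk=9  ker:mnt,mtv,mtx
∂1c = 0
c vs im∂2: residual ≠ 0 ⇒ not boundary

cycle:yes boundary:no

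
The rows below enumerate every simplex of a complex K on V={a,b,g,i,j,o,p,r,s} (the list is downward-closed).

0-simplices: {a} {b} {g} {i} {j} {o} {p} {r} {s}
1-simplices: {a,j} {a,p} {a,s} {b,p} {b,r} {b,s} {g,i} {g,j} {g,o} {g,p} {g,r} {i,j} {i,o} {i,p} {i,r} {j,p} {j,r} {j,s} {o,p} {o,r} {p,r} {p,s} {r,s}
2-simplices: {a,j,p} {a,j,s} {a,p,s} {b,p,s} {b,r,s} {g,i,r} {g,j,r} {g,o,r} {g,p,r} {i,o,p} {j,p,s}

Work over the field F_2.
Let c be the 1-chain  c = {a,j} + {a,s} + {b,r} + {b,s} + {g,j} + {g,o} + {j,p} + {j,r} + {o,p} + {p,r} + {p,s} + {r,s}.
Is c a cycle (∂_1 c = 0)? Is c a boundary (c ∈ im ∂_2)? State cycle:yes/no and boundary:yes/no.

n_0=9 n_1=23 n_2=11  [Z2]
∂1: piv[aj,ap,as,bp,br,gi,gj,go] rk=8  ker:bs,gp,gr,ij,io,ip,ir,jp,jr,js,op,or,pr,ps,rs
∂2: piv[ajp,ajs,aps,bps,brs,gir,gjr,gor,gpr,iop] rk=10  ker:jps
∂1c = 0
c vs im∂2: residual ≠ 0 ⇒ not boundary

cycle:yes boundary:no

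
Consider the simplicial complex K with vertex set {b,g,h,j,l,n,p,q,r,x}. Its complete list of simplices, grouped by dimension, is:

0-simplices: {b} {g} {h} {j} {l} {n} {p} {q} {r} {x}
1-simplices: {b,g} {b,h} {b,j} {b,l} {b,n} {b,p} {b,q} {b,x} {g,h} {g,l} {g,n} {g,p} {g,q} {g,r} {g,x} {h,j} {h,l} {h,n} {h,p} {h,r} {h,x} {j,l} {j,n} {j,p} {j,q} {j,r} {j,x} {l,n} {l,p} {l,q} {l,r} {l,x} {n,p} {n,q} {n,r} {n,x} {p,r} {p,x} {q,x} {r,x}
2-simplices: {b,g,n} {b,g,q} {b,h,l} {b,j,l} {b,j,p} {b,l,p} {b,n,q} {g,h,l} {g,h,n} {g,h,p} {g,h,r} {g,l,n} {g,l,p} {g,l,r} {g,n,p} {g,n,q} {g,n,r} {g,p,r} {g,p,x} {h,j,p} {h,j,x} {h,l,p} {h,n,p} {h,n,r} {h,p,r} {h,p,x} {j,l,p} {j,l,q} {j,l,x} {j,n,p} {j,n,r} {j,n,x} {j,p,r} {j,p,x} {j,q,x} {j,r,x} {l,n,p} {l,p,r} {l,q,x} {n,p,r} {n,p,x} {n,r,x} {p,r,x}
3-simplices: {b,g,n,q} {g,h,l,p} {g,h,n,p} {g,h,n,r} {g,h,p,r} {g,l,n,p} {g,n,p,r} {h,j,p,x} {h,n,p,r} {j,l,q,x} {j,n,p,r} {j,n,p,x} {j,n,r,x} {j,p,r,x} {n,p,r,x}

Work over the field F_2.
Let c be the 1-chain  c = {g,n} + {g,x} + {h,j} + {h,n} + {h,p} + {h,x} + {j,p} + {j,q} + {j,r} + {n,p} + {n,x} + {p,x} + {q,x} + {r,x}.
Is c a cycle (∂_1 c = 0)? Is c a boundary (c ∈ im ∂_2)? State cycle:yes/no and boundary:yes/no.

cycle:yes boundary:yes

n_0=10 n_1=40 n_2=43 n_3=15  [Z2]
∂1: piv[bg,bh,bj,bl,bn,bp,bq,bx,gr] rk=9  ker:gh,gl,gn,gp,gq,gx,hj,hl,hn,hp,hr,hx,jl,jn,jp,jq,jr,jx,ln,lp,lq,lr,lx,np,nq,nr,nx,pr,px,qx,rx
∂2: piv[bgn,bgq,bhl,bjl,bjp,blp,bnq,ghl,ghn,ghp,ghr,gln,glp,glr,gnp,gnr,gpr,gpx,hjp,hjx,hpx,jlq,jlx,jnp,jnr,jnx,jqx,jrx] rk=28  ker:gnq,hlp,hnp,hnr,hpr,jlp,jpr,jpx,lnp,lpr,lqx,npr,npx,nrx,prx
∂3: piv[bgnq,ghlp,ghnp,ghnr,ghpr,glnp,gnpr,hjpx,jlqx,jnpr,jnpx,jnrx,jprx] rk=13  ker:hnpr,nprx
∂1c = 0
c vs im∂2: reduces to 0 ⇒ boundary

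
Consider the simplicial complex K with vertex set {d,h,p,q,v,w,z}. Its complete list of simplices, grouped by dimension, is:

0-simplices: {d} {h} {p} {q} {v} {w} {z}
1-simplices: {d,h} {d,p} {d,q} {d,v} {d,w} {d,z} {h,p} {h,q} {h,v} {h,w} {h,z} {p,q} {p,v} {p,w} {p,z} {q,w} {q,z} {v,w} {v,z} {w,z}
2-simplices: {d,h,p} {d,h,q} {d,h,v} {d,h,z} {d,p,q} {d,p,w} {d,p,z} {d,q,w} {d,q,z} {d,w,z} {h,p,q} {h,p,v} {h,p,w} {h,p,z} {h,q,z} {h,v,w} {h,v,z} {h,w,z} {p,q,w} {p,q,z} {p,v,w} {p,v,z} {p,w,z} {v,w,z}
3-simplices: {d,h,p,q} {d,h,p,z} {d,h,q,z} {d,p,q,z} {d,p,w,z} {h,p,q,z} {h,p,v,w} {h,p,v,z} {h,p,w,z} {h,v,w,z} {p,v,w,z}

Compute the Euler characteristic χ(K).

χ(K)=0

n_0=7 n_1=20 n_2=24 n_3=11
χ=+7−20+24−11=0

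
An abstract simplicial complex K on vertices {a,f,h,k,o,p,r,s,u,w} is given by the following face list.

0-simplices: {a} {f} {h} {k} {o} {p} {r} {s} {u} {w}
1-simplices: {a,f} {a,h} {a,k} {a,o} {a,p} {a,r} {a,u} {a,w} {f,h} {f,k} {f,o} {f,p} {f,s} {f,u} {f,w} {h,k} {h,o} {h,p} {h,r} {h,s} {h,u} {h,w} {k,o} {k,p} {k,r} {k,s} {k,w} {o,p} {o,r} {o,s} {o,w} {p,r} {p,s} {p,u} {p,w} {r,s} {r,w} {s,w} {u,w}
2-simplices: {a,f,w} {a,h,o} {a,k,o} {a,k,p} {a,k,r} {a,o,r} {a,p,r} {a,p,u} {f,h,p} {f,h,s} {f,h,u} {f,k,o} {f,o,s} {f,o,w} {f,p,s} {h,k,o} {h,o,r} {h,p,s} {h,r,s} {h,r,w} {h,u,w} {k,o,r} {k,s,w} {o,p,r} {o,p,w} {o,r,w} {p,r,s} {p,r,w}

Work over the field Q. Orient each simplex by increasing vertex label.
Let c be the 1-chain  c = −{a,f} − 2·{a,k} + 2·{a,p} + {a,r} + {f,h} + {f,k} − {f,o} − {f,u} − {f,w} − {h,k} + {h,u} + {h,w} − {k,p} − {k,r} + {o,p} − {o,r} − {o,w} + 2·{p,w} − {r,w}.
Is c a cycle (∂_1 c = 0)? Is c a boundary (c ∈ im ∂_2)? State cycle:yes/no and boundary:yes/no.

cycle:yes boundary:no

n_0=10 n_1=39 n_2=28  [Q]
∂1: piv[af,ah,ak,ao,ap,ar,au,aw,fs] rk=9  ker:fh,fk,fo,fp,fu,fw,hk,ho,hp,hr,hs,hu,hw,ko,kp,kr,ks,kw,op,or,os,ow,pr,ps,pu,pw,rs,rw,sw,uw
∂2: piv[afw,aho,ako,akp,akr,aor,apr,apu,fhp,fhs,fhu,fko,fos,fow,fps,hko,hor,hrs,hrw,huw,ksw,opr,opw,orw,prs] rk=25  ker:hps,kor,prw
∂1c = 0
c vs im∂2: residual ≠ 0 ⇒ not boundary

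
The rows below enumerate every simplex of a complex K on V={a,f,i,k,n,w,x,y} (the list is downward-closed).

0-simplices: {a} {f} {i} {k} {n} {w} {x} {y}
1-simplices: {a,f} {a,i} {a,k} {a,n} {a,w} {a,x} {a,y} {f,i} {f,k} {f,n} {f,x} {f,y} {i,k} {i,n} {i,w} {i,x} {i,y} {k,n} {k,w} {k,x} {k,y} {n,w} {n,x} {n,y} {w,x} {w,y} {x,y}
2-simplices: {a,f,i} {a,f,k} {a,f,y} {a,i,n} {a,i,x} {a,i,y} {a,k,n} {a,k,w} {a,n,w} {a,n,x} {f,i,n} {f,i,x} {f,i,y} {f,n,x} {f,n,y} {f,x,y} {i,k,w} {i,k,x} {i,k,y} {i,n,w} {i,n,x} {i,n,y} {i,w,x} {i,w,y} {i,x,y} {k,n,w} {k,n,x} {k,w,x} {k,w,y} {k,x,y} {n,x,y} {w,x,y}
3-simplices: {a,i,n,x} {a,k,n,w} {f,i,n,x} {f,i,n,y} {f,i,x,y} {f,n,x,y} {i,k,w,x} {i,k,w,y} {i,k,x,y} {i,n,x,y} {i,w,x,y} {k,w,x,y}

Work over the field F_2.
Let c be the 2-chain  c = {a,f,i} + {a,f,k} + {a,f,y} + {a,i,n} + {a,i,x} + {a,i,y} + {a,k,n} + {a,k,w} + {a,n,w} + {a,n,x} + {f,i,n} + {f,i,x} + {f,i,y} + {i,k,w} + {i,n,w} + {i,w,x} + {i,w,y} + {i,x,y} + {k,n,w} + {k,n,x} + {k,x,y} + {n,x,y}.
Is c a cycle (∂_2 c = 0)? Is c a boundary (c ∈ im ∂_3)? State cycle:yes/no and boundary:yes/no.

cycle:no boundary:no

n_0=8 n_1=27 n_2=32 n_3=12  [Z2]
∂1: piv[af,ai,ak,an,aw,ax,ay] rk=7  ker:fi,fk,fn,fx,fy,ik,in,iw,ix,iy,kn,kw,kx,ky,nw,nx,ny,wx,wy,xy
∂2: piv[afi,afk,afy,ain,aix,aiy,akn,akw,anw,anx,fin,fix,fny,fxy,ikw,ikx,iky,inw,iwx,iwy] rk=20  ker:fiy,fnx,inx,iny,ixy,knw,knx,kwx,kwy,kxy,nxy,wxy
∂3: piv[ainx,aknw,finx,finy,fixy,fnxy,ikwx,ikwy,ikxy,iwxy] rk=10  ker:inxy,kwxy
∂2c = {a,f} + {a,k} + {f,k} + {f,n} + {f,x} + {i,k} + {i,n} + {k,n} + {k,w} + {k,y} + {n,w} + {n,x} + {n,y} + {w,x} + {w,y} + {x,y}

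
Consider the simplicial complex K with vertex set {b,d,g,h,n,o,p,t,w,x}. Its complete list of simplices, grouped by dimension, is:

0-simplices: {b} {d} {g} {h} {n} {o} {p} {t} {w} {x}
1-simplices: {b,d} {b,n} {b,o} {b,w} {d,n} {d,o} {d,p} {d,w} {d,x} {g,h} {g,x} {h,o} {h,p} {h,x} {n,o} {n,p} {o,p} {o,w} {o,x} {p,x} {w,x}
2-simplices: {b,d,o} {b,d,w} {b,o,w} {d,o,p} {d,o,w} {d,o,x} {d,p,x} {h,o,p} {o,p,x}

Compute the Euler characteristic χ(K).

χ(K)=-2

n_0=10 n_1=21 n_2=9
χ=+10−21+9=-2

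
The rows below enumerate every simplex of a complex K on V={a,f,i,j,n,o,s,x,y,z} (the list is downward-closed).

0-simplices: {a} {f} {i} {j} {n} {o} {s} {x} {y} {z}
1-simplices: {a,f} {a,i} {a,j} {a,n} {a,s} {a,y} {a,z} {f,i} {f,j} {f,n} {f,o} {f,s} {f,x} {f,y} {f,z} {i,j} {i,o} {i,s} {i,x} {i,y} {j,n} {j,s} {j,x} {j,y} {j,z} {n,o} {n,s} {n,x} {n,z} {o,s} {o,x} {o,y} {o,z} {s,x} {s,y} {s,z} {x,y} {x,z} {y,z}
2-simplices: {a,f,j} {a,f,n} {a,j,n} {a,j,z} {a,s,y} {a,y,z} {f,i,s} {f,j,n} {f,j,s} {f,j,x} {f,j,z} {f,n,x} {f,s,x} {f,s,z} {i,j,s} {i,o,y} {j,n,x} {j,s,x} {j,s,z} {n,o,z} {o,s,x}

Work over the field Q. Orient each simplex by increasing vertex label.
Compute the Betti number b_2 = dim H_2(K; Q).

b_2=4

n_0=10 n_1=39 n_2=21  [Q]
∂1: piv[af,ai,aj,an,as,ay,az,fo,fx] rk=9  ker:fi,fj,fn,fs,fy,fz,ij,io,is,ix,iy,jn,js,jx,jy,jz,no,ns,nx,nz,os,ox,oy,oz,sx,sy,sz,xy,xz,yz
∂2: piv[afj,afn,ajn,ajz,asy,ayz,fis,fjs,fjx,fjz,fnx,fsx,fsz,ijs,ioy,noz,osx] rk=17  ker:fjn,jnx,jsx,jsz
b_2=(21−17)−0=4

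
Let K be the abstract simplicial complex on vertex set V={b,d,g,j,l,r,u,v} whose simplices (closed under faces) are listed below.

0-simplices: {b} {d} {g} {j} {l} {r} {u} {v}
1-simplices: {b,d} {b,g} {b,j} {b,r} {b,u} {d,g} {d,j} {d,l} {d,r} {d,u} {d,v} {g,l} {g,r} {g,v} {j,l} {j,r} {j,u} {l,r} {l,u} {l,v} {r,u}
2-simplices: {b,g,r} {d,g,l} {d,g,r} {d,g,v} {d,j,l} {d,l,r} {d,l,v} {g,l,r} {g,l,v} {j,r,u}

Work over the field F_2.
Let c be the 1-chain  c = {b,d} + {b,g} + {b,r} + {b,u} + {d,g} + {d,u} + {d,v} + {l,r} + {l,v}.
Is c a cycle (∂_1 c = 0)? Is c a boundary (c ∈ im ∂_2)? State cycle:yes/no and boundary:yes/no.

n_0=8 n_1=21 n_2=10  [Z2]
∂1: piv[bd,bg,bj,br,bu,dl,dv] rk=7  ker:dg,dj,dr,du,gl,gr,gv,jl,jr,ju,lr,lu,lv,ru
∂2: piv[bgr,dgl,dgr,dgv,djl,dlr,dlv,jru] rk=8  ker:glr,glv
∂1c = 0
c vs im∂2: residual ≠ 0 ⇒ not boundary

cycle:yes boundary:no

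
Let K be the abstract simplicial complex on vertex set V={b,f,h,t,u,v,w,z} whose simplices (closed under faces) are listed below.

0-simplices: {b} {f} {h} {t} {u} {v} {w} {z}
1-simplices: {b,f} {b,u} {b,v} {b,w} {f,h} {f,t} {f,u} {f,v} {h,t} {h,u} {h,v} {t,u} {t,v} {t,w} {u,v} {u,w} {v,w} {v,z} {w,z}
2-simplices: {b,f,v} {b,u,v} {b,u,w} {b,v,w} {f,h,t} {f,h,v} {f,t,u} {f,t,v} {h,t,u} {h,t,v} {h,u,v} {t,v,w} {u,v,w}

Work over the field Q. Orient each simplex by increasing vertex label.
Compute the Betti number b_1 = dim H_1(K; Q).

n_0=8 n_1=19 n_2=13  [Q]
∂1: piv[bf,bu,bv,bw,fh,ft,vz] rk=7  ker:fu,fv,ht,hu,hv,tu,tv,tw,uv,uw,vw,wz
∂2: piv[bfv,buv,buw,bvw,fht,fhv,ftu,ftv,htu,huv,tvw] rk=11  ker:htv,uvw
b_1=(19−7)−11=1

b_1=1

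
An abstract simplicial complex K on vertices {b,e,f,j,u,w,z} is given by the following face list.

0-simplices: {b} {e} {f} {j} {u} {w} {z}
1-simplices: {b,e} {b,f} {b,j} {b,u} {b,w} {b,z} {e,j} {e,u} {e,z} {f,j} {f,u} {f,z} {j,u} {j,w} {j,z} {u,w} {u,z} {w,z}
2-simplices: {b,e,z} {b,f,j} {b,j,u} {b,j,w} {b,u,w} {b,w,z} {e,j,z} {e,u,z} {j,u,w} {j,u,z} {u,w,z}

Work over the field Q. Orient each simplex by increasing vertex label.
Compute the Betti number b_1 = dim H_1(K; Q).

b_1=2

n_0=7 n_1=18 n_2=11  [Q]
∂1: piv[be,bf,bj,bu,bw,bz] rk=6  ker:ej,eu,ez,fj,fu,fz,ju,jw,jz,uw,uz,wz
∂2: piv[bez,bfj,bju,bjw,buw,bwz,ejz,euz,juz,uwz] rk=10  ker:juw
b_1=(18−6)−10=2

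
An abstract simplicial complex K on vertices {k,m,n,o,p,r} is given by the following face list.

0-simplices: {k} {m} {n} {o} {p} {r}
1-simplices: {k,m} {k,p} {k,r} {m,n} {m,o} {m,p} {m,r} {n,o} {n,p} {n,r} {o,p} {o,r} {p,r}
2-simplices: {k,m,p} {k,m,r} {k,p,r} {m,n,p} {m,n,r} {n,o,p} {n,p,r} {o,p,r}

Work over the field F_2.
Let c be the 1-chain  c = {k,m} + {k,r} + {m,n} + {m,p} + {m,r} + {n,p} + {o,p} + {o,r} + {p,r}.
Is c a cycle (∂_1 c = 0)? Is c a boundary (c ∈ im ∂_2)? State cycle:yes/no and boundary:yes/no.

n_0=6 n_1=13 n_2=8  [Z2]
∂1: piv[km,kp,kr,mn,mo] rk=5  ker:mp,mr,no,np,nr,op,or,pr
∂2: piv[kmp,kmr,kpr,mnp,mnr,nop,opr] rk=7  ker:npr
∂1c = 0
c vs im∂2: reduces to 0 ⇒ boundary

cycle:yes boundary:yes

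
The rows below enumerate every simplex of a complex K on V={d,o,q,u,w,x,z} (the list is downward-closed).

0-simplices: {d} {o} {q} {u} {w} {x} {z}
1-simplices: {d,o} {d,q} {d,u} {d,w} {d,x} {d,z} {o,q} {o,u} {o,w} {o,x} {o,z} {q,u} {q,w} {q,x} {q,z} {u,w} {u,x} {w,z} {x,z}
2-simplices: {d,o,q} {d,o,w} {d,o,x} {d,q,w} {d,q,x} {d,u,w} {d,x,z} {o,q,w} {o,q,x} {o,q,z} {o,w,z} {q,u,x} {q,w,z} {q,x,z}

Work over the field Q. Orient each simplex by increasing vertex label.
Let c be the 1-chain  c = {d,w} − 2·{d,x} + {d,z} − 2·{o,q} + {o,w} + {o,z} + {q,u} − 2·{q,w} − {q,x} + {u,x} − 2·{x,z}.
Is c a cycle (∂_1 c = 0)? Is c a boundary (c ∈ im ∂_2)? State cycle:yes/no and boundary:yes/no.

n_0=7 n_1=19 n_2=14  [Q]
∂1: piv[do,dq,du,dw,dx,dz] rk=6  ker:oq,ou,ow,ox,oz,qu,qw,qx,qz,uw,ux,wz,xz
∂2: piv[doq,dow,dox,dqw,dqx,duw,dxz,oqz,owz,qux,qxz] rk=11  ker:oqw,oqx,qwz
∂1c = 0
c vs im∂2: reduces to 0 ⇒ boundary

cycle:yes boundary:yes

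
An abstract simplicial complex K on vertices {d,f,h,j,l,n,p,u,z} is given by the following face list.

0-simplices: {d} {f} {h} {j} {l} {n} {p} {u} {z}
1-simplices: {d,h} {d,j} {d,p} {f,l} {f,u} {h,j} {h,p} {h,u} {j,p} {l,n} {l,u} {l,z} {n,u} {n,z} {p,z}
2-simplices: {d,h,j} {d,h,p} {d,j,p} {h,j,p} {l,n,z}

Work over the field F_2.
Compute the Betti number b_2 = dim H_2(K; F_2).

n_0=9 n_1=15 n_2=5  [Z2]
∂1: piv[dh,dj,dp,fl,fu,hu,ln,lz] rk=8  ker:hj,hp,jp,lu,nu,nz,pz
∂2: piv[dhj,dhp,djp,lnz] rk=4  ker:hjp
b_2=(5−4)−0=1

b_2=1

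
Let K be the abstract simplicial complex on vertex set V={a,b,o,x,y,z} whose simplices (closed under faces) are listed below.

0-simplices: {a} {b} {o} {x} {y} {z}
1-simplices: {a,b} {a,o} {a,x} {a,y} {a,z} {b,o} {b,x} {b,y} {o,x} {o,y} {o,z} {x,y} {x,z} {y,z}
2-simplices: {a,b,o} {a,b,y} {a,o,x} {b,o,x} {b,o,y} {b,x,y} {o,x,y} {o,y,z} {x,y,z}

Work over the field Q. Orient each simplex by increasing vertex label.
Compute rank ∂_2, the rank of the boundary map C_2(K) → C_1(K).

n_0=6 n_1=14 n_2=9  [Q]
∂1: piv[ab,ao,ax,ay,az] rk=5  ker:bo,bx,by,ox,oy,oz,xy,xz,yz
∂2: piv[abo,aby,aox,box,boy,bxy,oyz,xyz] rk=8  ker:oxy
rk∂_2=8

rank∂_2=8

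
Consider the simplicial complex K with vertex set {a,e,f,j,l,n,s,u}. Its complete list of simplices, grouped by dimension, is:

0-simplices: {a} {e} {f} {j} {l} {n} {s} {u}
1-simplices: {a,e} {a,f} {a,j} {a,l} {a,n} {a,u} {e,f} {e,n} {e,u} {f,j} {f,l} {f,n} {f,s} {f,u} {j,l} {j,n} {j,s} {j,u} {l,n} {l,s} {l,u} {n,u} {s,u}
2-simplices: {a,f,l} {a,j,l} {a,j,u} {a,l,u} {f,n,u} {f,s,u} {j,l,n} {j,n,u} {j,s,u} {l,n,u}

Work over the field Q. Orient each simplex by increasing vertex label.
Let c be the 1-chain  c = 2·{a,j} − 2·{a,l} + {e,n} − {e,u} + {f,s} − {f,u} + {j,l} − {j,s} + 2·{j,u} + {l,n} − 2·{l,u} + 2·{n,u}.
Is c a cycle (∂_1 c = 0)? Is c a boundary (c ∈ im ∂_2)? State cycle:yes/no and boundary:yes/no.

n_0=8 n_1=23 n_2=10  [Q]
∂1: piv[ae,af,aj,al,an,au,fs] rk=7  ker:ef,en,eu,fj,fl,fn,fu,jl,jn,js,ju,ln,ls,lu,nu,su
∂2: piv[afl,ajl,aju,alu,fnu,fsu,jln,jnu,jsu] rk=9  ker:lnu
∂1c = 0
c vs im∂2: residual ≠ 0 ⇒ not boundary

cycle:yes boundary:no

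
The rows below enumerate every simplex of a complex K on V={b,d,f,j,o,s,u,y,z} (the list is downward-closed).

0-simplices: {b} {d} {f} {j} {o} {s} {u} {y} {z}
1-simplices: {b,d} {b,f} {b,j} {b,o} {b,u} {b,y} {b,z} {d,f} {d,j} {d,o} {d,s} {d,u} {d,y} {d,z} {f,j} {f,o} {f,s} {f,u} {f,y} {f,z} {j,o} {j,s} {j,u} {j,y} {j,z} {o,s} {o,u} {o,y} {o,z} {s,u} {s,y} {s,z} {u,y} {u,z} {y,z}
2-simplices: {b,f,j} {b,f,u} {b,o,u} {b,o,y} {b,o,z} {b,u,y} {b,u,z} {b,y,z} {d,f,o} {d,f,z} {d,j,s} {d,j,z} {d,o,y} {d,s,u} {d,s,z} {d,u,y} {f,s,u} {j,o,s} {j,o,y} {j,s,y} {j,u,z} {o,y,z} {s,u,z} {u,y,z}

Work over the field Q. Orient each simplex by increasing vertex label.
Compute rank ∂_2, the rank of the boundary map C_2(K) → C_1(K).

n_0=9 n_1=35 n_2=24  [Q]
∂1: piv[bd,bf,bj,bo,bu,by,bz,ds] rk=8  ker:df,dj,do,du,dy,dz,fj,fo,fs,fu,fy,fz,jo,js,ju,jy,jz,os,ou,oy,oz,su,sy,sz,uy,uz,yz
∂2: piv[bfj,bfu,bou,boy,boz,buy,buz,byz,dfo,dfz,djs,djz,doy,dsu,dsz,duy,fsu,jos,joy,jsy,juz,suz] rk=22  ker:oyz,uyz
rk∂_2=22

rank∂_2=22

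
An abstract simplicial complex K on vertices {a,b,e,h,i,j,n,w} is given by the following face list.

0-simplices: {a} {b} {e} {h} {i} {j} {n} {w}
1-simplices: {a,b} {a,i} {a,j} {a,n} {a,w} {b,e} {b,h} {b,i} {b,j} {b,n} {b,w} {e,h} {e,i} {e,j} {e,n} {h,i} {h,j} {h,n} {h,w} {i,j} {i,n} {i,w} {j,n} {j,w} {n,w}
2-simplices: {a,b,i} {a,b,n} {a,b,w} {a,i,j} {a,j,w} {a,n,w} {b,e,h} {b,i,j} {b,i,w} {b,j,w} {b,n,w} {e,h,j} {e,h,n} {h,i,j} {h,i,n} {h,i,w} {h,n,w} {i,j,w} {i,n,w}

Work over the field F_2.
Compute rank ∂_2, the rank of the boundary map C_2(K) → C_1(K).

rank∂_2=15

n_0=8 n_1=25 n_2=19  [Z2]
∂1: piv[ab,ai,aj,an,aw,be,bh] rk=7  ker:bi,bj,bn,bw,eh,ei,ej,en,hi,hj,hn,hw,ij,in,iw,jn,jw,nw
∂2: piv[abi,abn,abw,aij,ajw,anw,beh,bij,biw,ehj,ehn,hij,hin,hiw,hnw] rk=15  ker:bjw,bnw,ijw,inw
rk∂_2=15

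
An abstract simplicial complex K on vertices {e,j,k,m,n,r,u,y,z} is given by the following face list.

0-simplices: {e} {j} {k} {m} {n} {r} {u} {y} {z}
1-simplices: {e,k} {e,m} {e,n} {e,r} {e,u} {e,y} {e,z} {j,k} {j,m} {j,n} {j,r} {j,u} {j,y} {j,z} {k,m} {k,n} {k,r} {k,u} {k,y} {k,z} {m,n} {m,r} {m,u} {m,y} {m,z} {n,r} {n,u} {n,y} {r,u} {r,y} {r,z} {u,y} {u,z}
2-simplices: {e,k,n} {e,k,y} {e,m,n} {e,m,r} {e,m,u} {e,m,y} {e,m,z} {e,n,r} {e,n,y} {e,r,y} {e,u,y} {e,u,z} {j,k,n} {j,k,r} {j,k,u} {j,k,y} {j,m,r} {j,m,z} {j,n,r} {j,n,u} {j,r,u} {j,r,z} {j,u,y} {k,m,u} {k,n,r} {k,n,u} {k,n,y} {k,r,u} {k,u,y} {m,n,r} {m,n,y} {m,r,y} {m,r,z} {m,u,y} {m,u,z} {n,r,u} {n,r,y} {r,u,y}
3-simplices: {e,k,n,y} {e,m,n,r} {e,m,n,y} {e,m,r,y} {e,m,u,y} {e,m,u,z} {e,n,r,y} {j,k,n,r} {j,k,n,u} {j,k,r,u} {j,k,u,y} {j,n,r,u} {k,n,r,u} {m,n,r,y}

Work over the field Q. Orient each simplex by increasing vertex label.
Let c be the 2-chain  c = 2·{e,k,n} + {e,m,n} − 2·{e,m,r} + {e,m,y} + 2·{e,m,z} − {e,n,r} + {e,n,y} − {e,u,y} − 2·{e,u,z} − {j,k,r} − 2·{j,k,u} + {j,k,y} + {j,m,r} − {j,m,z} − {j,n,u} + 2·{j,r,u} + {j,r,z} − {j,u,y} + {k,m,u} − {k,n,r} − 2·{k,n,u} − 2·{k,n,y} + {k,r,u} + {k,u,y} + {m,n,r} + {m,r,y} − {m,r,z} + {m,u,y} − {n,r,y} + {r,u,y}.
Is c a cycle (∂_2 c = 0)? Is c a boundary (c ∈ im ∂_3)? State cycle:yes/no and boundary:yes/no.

cycle:no boundary:no

n_0=9 n_1=33 n_2=38 n_3=14  [Q]
∂1: piv[ek,em,en,er,eu,ey,ez,jk] rk=8  ker:jm,jn,jr,ju,jy,jz,km,kn,kr,ku,ky,kz,mn,mr,mu,my,mz,nr,nu,ny,ru,ry,rz,uy,uz
∂2: piv[ekn,eky,emn,emr,emu,emy,emz,enr,eny,ery,euy,euz,jkn,jkr,jku,jky,jmr,jmz,jnr,jnu,jru,jrz,juy,kmu] rk=24  ker:knr,knu,kny,kru,kuy,mnr,mny,mry,mrz,muy,muz,nru,nry,ruy
∂3: piv[ekny,emnr,emny,emry,emuy,emuz,enry,jknr,jknu,jkru,jkuy,jnru] rk=12  ker:knru,mnry
∂2c = 2·{e,k} + 2·{e,m} − 3·{e,n} + 3·{e,r} − 3·{e,u} − {e,y} − 2·{j,k} − {j,n} + 3·{j,r} + {k,m} − 3·{k,n} + {k,r} − {k,u} + 2·{k,y} + 2·{m,n} − 2·{m,r} + 2·{m,u} − {m,y} + 2·{m,z} − 2·{n,r} − 3·{n,u} + 4·{r,u} − {r,y} + {u,y} − 2·{u,z}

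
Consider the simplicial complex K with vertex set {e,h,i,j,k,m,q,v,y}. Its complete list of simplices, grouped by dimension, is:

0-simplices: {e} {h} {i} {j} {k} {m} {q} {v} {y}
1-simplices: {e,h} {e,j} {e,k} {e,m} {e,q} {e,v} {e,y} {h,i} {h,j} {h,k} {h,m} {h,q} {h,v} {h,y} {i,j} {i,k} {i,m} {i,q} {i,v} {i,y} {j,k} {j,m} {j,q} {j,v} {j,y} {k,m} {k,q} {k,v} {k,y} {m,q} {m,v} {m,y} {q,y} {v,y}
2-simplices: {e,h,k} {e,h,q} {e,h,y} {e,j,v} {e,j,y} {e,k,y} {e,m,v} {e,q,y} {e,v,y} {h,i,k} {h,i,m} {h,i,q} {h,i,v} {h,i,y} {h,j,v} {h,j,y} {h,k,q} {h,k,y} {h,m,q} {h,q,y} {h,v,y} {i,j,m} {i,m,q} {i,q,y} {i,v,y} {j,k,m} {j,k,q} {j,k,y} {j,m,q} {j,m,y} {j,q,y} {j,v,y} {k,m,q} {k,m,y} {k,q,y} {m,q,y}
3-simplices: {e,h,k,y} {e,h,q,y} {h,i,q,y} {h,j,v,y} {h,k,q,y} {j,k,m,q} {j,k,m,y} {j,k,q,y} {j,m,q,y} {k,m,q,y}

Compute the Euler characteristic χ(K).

n_0=9 n_1=34 n_2=36 n_3=10
χ=+9−34+36−10=1

χ(K)=1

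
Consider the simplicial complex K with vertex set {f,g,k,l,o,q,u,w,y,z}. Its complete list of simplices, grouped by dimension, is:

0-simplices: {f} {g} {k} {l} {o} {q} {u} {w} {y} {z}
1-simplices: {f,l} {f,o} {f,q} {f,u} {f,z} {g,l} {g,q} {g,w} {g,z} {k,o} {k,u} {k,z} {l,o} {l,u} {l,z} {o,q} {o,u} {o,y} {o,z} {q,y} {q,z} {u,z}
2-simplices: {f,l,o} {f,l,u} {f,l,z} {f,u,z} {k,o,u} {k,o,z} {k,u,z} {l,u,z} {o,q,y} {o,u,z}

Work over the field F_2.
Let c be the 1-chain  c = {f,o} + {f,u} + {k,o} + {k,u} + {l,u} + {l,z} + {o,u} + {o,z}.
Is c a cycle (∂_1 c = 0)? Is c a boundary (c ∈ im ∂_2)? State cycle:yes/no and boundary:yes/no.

cycle:yes boundary:no

n_0=10 n_1=22 n_2=10  [Z2]
∂1: piv[fl,fo,fq,fu,fz,gl,gw,ko,oy] rk=9  ker:gq,gz,ku,kz,lo,lu,lz,oq,ou,oz,qy,qz,uz
∂2: piv[flo,flu,flz,fuz,kou,koz,kuz,oqy] rk=8  ker:luz,ouz
∂1c = 0
c vs im∂2: residual ≠ 0 ⇒ not boundary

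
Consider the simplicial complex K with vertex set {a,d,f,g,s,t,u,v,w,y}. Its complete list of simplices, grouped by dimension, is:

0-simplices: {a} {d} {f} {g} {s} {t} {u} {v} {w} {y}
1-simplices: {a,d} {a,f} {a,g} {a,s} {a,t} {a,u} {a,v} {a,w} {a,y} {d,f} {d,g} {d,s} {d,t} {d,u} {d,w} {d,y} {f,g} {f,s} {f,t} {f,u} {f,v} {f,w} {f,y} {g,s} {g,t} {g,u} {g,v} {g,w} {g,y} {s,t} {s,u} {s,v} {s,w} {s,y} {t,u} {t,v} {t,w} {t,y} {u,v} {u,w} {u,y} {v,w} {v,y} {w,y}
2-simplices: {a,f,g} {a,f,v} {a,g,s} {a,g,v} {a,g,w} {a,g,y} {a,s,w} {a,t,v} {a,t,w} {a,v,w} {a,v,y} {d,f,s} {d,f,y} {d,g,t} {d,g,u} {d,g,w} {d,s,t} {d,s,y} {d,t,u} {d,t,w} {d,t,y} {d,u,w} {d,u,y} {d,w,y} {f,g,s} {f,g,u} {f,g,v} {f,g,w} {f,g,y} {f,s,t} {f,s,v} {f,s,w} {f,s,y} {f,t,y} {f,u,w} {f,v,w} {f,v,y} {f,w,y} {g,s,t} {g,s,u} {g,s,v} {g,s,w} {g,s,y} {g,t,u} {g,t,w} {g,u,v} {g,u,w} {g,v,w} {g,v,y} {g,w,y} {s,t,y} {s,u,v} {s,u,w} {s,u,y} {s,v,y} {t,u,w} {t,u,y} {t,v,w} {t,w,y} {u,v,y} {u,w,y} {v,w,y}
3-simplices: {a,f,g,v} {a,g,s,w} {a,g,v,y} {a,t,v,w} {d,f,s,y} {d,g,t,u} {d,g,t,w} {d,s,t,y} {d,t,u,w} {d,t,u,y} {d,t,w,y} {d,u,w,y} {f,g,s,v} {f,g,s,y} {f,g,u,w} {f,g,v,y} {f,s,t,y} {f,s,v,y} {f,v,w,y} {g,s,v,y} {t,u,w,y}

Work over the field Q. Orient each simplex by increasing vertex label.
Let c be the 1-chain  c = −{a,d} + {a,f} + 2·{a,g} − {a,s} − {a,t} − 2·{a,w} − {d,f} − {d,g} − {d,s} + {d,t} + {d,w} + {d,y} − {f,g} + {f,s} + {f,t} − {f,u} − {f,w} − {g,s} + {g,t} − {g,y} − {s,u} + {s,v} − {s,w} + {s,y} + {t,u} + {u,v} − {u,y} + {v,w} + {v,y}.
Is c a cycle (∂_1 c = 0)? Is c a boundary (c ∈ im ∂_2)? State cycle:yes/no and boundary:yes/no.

cycle:no boundary:no

n_0=10 n_1=44 n_2=62 n_3=21  [Q]
∂1: piv[ad,af,ag,as,at,au,av,aw,ay] rk=9  ker:df,dg,ds,dt,du,dw,dy,fg,fs,ft,fu,fv,fw,fy,gs,gt,gu,gv,gw,gy,st,su,sv,sw,sy,tu,tv,tw,ty,uv,uw,uy,vw,vy,wy
∂2: piv[afg,afv,ags,agv,agw,agy,asw,atv,atw,avw,avy,dfs,dfy,dgt,dgu,dgw,dst,dsy,dtu,dtw,dty,duw,duy,dwy,fgs,fgu,fgw,fgy,fst,fsv,fwy,gsu,guv] rk=33  ker:fgv,fsw,fsy,fty,fuw,fvw,fvy,gst,gsv,gsw,gsy,gtu,gtw,guw,gvw,gvy,gwy,sty,suv,suw,suy,svy,tuw,tuy,tvw,twy,uvy,uwy,vwy
∂3: piv[afgv,agsw,agvy,atvw,dfsy,dgtu,dgtw,dsty,dtuw,dtuy,dtwy,duwy,fgsv,fgsy,fguw,fgvy,fsty,fsvy,fvwy] rk=19  ker:gsvy,tuwy
∂1c = 2·{a} − {d} + {f} + {g} − 2·{s} + {t} − {u} − 2·{w} + {y}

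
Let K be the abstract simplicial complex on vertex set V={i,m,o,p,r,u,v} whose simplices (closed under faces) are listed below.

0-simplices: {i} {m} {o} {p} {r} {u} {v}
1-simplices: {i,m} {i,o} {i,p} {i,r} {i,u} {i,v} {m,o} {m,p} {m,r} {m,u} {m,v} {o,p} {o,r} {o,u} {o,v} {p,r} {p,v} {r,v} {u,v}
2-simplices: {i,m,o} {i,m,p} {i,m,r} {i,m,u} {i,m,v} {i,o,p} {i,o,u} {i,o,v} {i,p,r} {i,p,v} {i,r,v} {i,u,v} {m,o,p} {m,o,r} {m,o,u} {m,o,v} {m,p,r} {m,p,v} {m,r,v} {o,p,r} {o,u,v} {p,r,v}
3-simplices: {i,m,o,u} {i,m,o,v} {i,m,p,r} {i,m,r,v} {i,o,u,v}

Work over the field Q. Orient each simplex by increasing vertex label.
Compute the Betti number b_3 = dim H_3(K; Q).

n_0=7 n_1=19 n_2=22 n_3=5  [Q]
∂1: piv[im,io,ip,ir,iu,iv] rk=6  ker:mo,mp,mr,mu,mv,op,or,ou,ov,pr,pv,rv,uv
∂2: piv[imo,imp,imr,imu,imv,iop,iou,iov,ipr,ipv,irv,iuv,mor] rk=13  ker:mop,mou,mov,mpr,mpv,mrv,opr,ouv,prv
∂3: piv[imou,imov,impr,imrv,iouv] rk=5
b_3=(5−5)−0=0

b_3=0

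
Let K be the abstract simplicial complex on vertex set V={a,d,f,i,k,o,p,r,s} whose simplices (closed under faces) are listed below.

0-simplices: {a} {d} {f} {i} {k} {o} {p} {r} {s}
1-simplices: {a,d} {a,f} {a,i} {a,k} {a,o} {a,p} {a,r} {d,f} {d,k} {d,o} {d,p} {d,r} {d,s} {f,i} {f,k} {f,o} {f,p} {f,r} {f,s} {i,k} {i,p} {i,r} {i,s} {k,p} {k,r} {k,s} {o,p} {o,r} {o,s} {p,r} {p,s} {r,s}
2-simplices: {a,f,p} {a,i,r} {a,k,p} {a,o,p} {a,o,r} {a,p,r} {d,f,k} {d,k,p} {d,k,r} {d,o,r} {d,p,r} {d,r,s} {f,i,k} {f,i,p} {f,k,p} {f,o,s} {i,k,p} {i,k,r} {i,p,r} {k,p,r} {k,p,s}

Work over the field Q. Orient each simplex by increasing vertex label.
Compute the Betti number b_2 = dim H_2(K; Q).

b_2=3

n_0=9 n_1=32 n_2=21  [Q]
∂1: piv[ad,af,ai,ak,ao,ap,ar,ds] rk=8  ker:df,dk,do,dp,dr,fi,fk,fo,fp,fr,fs,ik,ip,ir,is,kp,kr,ks,op,or,os,pr,ps,rs
∂2: piv[afp,air,akp,aop,aor,apr,dfk,dkp,dkr,dor,dpr,drs,fik,fip,fkp,fos,ikr,kps] rk=18  ker:ikp,ipr,kpr
b_2=(21−18)−0=3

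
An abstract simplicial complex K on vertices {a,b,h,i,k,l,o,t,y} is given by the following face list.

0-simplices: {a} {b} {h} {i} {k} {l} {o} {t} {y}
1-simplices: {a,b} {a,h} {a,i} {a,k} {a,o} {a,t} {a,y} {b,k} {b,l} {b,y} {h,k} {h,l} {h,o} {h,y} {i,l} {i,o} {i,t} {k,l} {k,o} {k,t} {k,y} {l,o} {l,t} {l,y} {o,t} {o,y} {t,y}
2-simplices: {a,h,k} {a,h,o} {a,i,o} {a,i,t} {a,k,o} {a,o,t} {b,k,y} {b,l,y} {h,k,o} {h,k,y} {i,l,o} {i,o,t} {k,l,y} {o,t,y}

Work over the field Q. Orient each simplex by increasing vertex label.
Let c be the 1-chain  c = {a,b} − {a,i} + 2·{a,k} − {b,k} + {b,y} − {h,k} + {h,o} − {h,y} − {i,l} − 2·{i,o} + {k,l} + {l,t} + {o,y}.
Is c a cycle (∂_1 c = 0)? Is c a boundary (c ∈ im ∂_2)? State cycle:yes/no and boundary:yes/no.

cycle:no boundary:no

n_0=9 n_1=27 n_2=14  [Q]
∂1: piv[ab,ah,ai,ak,ao,at,ay,bl] rk=8  ker:bk,by,hk,hl,ho,hy,il,io,it,kl,ko,kt,ky,lo,lt,ly,ot,oy,ty
∂2: piv[ahk,aho,aio,ait,ako,aot,bky,bly,hky,ilo,kly,oty] rk=12  ker:hko,iot
∂1c = −2·{a} + {b} + {h} + 2·{i} − {k} − {l} − 2·{o} + {t} + {y}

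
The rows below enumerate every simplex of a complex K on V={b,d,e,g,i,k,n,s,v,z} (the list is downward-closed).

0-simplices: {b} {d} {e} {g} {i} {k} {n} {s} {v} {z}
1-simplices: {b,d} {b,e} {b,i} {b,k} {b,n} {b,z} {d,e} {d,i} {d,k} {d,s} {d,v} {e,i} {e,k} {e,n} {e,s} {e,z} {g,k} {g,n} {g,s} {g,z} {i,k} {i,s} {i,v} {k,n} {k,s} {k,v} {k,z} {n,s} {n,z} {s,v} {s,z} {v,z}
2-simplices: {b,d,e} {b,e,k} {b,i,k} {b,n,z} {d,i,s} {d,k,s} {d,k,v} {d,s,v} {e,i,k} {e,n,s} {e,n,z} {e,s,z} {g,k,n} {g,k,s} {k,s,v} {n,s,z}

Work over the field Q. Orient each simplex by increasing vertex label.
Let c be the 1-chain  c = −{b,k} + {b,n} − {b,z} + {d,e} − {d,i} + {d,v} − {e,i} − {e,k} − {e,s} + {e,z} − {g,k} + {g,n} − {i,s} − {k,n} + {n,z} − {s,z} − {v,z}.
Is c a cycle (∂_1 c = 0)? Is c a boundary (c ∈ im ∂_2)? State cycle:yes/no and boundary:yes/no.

cycle:no boundary:no

n_0=10 n_1=32 n_2=16  [Q]
∂1: piv[bd,be,bi,bk,bn,bz,ds,dv,gk] rk=9  ker:de,di,dk,ei,ek,en,es,ez,gn,gs,gz,ik,is,iv,kn,ks,kv,kz,ns,nz,sv,sz,vz
∂2: piv[bde,bek,bik,bnz,dis,dks,dkv,dsv,eik,ens,enz,esz,gkn,gks] rk=14  ker:ksv,nsz
∂1c = {b} − {d} + 3·{e} − {i} − 2·{k} − {s} + 2·{v} − {z}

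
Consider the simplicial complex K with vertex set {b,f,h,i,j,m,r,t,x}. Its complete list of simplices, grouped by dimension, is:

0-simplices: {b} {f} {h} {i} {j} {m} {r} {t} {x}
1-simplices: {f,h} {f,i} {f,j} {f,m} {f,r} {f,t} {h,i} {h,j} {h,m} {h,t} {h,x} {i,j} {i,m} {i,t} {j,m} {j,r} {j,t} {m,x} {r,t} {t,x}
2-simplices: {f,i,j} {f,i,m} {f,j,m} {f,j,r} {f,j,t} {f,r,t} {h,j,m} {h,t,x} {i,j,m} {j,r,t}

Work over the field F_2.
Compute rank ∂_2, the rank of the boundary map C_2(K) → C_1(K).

rank∂_2=8

n_0=9 n_1=20 n_2=10  [Z2]
∂1: piv[fh,fi,fj,fm,fr,ft,hx] rk=7  ker:hi,hj,hm,ht,ij,im,it,jm,jr,jt,mx,rt,tx
∂2: piv[fij,fim,fjm,fjr,fjt,frt,hjm,htx] rk=8  ker:ijm,jrt
rk∂_2=8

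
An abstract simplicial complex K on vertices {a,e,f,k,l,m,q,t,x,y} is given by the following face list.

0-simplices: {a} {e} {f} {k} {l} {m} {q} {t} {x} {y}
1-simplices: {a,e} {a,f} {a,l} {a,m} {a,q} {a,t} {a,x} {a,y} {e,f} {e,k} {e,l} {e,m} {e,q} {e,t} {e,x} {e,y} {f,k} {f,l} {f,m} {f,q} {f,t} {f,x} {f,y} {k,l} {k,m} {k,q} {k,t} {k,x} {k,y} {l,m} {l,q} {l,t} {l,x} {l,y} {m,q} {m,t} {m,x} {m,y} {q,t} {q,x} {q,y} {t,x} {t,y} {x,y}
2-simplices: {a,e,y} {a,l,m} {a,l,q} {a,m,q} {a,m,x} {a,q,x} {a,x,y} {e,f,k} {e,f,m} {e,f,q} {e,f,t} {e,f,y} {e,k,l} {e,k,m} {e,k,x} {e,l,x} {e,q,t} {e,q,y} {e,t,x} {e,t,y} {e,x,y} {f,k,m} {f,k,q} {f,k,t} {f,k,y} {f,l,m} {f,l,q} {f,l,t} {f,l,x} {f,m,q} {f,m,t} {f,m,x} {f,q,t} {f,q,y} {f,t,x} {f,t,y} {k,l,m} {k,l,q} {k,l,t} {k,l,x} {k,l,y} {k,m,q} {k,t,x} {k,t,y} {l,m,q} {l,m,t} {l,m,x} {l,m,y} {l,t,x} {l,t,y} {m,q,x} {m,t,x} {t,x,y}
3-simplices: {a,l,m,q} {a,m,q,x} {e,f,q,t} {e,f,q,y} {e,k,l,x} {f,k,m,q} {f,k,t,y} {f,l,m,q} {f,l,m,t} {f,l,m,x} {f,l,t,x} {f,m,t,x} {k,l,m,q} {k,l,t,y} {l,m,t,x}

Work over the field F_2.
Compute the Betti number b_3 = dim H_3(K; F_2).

n_0=10 n_1=44 n_2=53 n_3=15  [Z2]
∂1: piv[ae,af,al,am,aq,at,ax,ay,ek] rk=9  ker:ef,el,em,eq,et,ex,ey,fk,fl,fm,fq,ft,fx,fy,kl,km,kq,kt,kx,ky,lm,lq,lt,lx,ly,mq,mt,mx,my,qt,qx,qy,tx,ty,xy
∂2: piv[aey,alm,alq,amq,amx,aqx,axy,efk,efm,efq,eft,efy,ekl,ekm,ekx,elx,eqt,eqy,etx,ety,exy,fkq,fkt,fky,flm,flq,flt,flx,fmt,fmx,ftx,kly,lmy] rk=33  ker:fkm,fmq,fqt,fqy,fty,klm,klq,klt,klx,kmq,ktx,kty,lmq,lmt,lmx,ltx,lty,mqx,mtx,txy
∂3: piv[almq,amqx,efqt,efqy,eklx,fkmq,fkty,flmq,flmt,flmx,fltx,fmtx,klmq,klty] rk=14  ker:lmtx
b_3=(15−14)−0=1

b_3=1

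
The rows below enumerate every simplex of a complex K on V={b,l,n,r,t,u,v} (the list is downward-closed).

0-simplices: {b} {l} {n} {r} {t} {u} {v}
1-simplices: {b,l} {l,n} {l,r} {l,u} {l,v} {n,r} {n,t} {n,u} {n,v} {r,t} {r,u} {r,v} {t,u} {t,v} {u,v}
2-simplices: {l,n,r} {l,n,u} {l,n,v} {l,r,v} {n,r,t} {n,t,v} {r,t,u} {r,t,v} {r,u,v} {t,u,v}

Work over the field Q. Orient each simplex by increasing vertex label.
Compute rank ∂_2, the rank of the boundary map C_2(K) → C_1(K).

n_0=7 n_1=15 n_2=10  [Q]
∂1: piv[bl,ln,lr,lu,lv,nt] rk=6  ker:nr,nu,nv,rt,ru,rv,tu,tv,uv
∂2: piv[lnr,lnu,lnv,lrv,nrt,ntv,rtu,ruv] rk=8  ker:rtv,tuv
rk∂_2=8

rank∂_2=8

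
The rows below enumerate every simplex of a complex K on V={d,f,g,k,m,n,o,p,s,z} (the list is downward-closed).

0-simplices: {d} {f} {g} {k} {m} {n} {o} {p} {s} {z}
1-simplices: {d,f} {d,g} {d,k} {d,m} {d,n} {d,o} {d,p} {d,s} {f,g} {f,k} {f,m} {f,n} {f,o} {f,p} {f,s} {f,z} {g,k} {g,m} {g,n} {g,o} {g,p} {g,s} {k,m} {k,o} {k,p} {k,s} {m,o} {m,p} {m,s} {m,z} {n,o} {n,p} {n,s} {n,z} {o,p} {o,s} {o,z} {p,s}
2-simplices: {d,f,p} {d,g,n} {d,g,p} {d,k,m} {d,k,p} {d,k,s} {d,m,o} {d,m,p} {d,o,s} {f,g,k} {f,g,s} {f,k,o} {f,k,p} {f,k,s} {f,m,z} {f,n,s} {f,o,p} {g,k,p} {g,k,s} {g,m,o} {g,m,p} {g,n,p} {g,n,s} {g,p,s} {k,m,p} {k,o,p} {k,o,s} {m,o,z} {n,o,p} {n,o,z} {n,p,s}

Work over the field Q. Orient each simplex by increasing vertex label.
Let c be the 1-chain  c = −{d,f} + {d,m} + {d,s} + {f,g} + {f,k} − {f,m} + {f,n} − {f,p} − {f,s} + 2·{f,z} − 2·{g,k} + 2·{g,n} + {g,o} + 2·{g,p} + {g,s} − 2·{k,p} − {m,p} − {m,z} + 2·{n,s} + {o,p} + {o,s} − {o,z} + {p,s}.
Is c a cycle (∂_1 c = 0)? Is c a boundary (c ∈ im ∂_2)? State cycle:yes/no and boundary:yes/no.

cycle:no boundary:no

n_0=10 n_1=38 n_2=31  [Q]
∂1: piv[df,dg,dk,dm,dn,do,dp,ds,fz] rk=9  ker:fg,fk,fm,fn,fo,fp,fs,gk,gm,gn,go,gp,gs,km,ko,kp,ks,mo,mp,ms,mz,no,np,ns,nz,op,os,oz,ps
∂2: piv[dfp,dgn,dgp,dkm,dkp,dks,dmo,dmp,dos,fgk,fgs,fko,fkp,fks,fmz,fns,fop,gkp,gmo,gmp,gnp,gns,gps,kos,moz,nop,noz] rk=27  ker:gks,kmp,kop,nps
∂1c = −{d} − 3·{f} − 3·{g} + {k} + 2·{m} + {n} − 2·{p} + 5·{s}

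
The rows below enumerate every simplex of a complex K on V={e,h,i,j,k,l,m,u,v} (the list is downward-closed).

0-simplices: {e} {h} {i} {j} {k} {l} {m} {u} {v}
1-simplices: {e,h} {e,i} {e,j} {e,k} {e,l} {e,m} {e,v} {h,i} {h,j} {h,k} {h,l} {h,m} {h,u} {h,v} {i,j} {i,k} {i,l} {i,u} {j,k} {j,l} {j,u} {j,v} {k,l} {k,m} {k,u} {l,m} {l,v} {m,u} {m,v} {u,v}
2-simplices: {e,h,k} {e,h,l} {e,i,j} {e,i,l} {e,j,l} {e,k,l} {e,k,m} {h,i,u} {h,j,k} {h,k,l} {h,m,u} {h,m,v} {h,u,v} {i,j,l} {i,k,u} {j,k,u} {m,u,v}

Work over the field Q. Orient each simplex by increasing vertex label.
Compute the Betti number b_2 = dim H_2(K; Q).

b_2=3

n_0=9 n_1=30 n_2=17  [Q]
∂1: piv[eh,ei,ej,ek,el,em,ev,hu] rk=8  ker:hi,hj,hk,hl,hm,hv,ij,ik,il,iu,jk,jl,ju,jv,kl,km,ku,lm,lv,mu,mv,uv
∂2: piv[ehk,ehl,eij,eil,ejl,ekl,ekm,hiu,hjk,hmu,hmv,huv,iku,jku] rk=14  ker:hkl,ijl,muv
b_2=(17−14)−0=3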